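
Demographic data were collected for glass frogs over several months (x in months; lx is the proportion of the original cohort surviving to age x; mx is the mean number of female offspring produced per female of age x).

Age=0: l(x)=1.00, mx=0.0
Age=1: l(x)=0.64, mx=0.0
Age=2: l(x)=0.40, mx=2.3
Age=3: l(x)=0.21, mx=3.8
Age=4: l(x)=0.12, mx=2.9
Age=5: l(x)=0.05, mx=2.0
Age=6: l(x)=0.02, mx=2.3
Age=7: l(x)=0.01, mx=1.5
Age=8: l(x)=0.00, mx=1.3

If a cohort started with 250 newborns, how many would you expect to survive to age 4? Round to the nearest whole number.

30

Expected survivors = N0 · l_4 = 250 × 0.12 = 30 → 30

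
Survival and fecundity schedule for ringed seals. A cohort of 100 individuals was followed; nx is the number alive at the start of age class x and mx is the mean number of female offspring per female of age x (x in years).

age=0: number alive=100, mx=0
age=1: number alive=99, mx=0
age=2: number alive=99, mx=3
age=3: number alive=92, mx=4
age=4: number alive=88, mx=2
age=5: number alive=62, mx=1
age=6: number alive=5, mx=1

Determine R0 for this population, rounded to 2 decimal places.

9.08

lx = nx/n0 = nx/100: 1, 0.99, 0.99, 0.92, 0.88, 0.62, 0.05
lx·mx by age: 0, 0, 2.97, 3.68, 1.76, 0.62, 0.05
R0 = Σ lx·mx = 9.08 → 9.08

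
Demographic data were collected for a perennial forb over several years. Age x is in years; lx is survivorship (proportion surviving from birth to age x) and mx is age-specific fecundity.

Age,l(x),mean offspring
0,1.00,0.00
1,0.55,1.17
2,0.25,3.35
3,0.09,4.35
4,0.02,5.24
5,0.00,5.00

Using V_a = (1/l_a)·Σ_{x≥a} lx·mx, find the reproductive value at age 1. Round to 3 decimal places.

lx·mx for x ≥ 1: 0.6435, 0.8375, 0.3915, 0.1048, 0 → sum = 1.9773
V_1 = 1.9773 / l_1 = 1.9773 / 0.55 = 3.595091… → 3.595

3.595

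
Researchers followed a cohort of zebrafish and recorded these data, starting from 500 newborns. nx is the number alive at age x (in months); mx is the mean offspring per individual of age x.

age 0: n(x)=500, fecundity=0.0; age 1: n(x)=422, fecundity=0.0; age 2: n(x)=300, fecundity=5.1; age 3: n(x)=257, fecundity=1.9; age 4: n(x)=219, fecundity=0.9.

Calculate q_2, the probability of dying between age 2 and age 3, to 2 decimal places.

lx = nx/n0 = nx/500: 1, 0.844, 0.6, 0.514, 0.438
q_2 = (l_2 − l_3) / l_2 = (0.6 − 0.514) / 0.6
     = 0.086 / 0.6 = 0.143333… → 0.14

0.14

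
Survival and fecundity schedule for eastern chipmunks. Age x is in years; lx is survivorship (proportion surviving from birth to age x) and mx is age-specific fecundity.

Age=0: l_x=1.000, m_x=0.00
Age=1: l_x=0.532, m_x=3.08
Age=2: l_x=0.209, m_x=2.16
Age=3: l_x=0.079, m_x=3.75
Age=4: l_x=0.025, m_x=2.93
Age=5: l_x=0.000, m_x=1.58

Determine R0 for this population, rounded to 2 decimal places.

lx·mx by age: 0, 1.63856, 0.45144, 0.29625, 0.07325, 0
R0 = Σ lx·mx = 2.4595 → 2.46

2.46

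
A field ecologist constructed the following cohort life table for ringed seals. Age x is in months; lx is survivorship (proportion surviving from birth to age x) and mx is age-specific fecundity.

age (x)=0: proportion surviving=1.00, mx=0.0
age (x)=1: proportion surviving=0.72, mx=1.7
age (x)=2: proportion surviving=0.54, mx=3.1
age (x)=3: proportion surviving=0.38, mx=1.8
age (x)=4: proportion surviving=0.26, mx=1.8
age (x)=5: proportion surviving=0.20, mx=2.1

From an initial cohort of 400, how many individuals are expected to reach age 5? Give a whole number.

Expected survivors = N0 · l_5 = 400 × 0.20 = 80 → 80

80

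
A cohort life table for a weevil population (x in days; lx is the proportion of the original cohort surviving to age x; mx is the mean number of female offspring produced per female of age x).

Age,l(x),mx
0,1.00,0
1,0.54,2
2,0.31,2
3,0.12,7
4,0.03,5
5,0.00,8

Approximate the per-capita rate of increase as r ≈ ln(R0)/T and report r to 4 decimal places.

R0 = Σ lx·mx = 0 + 1.08 + 0.62 + 0.84 + 0.15 + 0 = 2.69
Σ x·lx·mx = 5.44; T = 5.44/2.69 = 2.0223…
r ≈ ln(R0)/T = ln(2.69)/2.0223… = 0.489314… → 0.4893

0.4893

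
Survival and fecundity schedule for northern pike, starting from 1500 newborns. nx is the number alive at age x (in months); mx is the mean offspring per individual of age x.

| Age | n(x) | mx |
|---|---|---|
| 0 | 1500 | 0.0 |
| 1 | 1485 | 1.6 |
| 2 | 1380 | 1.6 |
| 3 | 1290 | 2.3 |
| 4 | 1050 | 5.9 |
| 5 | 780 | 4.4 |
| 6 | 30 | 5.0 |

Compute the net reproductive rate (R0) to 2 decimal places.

lx = nx/n0 = nx/1500: 1, 0.99, 0.92, 0.86, 0.7, 0.52, 0.02
lx·mx by age: 0, 1.584, 1.472, 1.978, 4.13, 2.288, 0.1
R0 = Σ lx·mx = 11.552 → 11.55

11.55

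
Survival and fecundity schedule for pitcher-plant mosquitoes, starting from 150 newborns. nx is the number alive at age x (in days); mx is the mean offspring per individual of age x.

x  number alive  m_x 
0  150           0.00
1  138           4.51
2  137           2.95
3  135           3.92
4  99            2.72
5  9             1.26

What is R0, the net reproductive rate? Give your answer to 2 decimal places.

12.24

lx = nx/n0 = nx/150: 1, 0.92, 0.91333…, 0.9, 0.66, 0.06
lx·mx by age: 0, 4.1492, 2.694333…, 3.528, 1.7952, 0.0756
R0 = Σ lx·mx = 12.242333… → 12.24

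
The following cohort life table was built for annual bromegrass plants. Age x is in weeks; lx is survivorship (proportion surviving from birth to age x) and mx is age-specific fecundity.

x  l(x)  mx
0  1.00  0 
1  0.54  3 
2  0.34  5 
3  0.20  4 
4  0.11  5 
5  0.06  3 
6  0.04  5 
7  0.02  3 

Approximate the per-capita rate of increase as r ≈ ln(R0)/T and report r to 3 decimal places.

0.687

R0 = Σ lx·mx = 0 + 1.62 + 1.7 + 0.8 + 0.55 + 0.18 + 0.2 + 0.06 = 5.11
Σ x·lx·mx = 12.14; T = 12.14/5.11 = 2.37573…
r ≈ ln(R0)/T = ln(5.11)/2.37573… = 0.68661… → 0.687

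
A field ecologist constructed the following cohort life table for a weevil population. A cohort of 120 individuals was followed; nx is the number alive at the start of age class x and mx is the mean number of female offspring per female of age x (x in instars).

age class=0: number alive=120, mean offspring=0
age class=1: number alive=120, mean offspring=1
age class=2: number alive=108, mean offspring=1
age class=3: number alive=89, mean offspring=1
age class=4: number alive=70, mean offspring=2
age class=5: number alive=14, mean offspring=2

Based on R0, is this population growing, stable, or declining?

growing

lx = nx/n0 = nx/120: 1, 1, 0.9, 0.74167…, 0.58333…, 0.11667…
R0 = Σ lx·mx = 0 + 1 + 0.9 + 0.741667… + 1.166667… + 0.233333… = 4.041667…
R0 > 1, so the population is growing.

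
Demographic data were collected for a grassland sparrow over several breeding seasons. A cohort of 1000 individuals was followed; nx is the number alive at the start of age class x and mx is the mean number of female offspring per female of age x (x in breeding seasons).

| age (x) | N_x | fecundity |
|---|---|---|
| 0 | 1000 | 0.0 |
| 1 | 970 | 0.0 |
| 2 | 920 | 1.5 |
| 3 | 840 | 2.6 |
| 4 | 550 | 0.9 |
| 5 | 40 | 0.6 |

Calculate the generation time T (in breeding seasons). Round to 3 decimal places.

2.795

lx = nx/n0 = nx/1000: 1, 0.97, 0.92, 0.84, 0.55, 0.04
lx·mx: 0, 0, 1.38, 2.184, 0.495, 0.024 → R0 = 4.083
x·lx·mx: 0, 0, 2.76, 6.552, 1.98, 0.12 → Σ = 11.412
T = 11.412 / 4.083 = 2.795004… → 2.795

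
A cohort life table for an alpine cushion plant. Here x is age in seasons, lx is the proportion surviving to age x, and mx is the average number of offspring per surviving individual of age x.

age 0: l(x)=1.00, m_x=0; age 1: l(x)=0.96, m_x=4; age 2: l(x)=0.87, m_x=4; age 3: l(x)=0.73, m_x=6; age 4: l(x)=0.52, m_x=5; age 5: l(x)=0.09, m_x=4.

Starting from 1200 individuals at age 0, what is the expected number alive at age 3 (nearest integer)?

Expected survivors = N0 · l_3 = 1200 × 0.73 = 876 → 876

876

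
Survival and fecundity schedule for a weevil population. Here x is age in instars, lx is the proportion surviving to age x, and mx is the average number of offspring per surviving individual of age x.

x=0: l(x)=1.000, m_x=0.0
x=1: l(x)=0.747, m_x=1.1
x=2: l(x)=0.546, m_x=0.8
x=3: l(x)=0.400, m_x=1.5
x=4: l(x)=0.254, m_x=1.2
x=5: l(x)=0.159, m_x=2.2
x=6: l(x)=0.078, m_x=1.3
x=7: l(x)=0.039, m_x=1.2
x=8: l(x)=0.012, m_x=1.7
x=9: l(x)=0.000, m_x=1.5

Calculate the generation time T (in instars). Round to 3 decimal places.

lx·mx: 0, 0.8217, 0.4368, 0.6, 0.3048, 0.3498, 0.1014, 0.0468, 0.0204, 0 → R0 = 2.6817
x·lx·mx: 0, 0.8217, 0.8736, 1.8, 1.2192, 1.749, 0.6084, 0.3276, 0.1632, 0 → Σ = 7.5627
T = 7.5627 / 2.6817 = 2.820114… → 2.820

2.820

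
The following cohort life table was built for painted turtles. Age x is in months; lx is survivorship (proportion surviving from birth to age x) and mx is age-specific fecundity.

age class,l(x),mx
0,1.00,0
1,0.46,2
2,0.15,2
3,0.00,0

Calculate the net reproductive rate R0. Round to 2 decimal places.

1.22

lx·mx by age: 0, 0.92, 0.3, 0
R0 = Σ lx·mx = 1.22 → 1.22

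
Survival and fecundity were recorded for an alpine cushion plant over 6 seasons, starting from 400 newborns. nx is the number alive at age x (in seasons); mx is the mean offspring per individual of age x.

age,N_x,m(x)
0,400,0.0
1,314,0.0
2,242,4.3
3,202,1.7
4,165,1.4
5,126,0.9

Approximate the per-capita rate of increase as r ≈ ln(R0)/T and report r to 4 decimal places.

0.5496

lx = nx/n0 = nx/400: 1, 0.785, 0.605, 0.505, 0.4125, 0.315
R0 = Σ lx·mx = 0 + 0 + 2.6015 + 0.8585 + 0.5775 + 0.2835 = 4.321
Σ x·lx·mx = 11.506; T = 11.506/4.321 = 2.66281…
r ≈ ln(R0)/T = ln(4.321)/2.66281… = 0.549603… → 0.5496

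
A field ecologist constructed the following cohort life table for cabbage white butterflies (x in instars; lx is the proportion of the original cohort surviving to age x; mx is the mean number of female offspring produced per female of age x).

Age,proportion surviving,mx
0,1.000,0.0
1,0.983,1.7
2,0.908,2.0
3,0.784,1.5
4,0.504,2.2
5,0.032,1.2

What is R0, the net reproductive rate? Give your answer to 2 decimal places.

lx·mx by age: 0, 1.6711, 1.816, 1.176, 1.1088, 0.0384
R0 = Σ lx·mx = 5.8103 → 5.81

5.81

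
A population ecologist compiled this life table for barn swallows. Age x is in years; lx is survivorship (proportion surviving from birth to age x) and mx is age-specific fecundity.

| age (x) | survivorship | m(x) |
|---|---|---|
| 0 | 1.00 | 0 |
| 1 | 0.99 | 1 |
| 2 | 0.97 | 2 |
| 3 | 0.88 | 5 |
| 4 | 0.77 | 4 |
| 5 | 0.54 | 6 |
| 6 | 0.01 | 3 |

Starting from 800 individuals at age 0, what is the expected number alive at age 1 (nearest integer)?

792

Expected survivors = N0 · l_1 = 800 × 0.99 = 792 → 792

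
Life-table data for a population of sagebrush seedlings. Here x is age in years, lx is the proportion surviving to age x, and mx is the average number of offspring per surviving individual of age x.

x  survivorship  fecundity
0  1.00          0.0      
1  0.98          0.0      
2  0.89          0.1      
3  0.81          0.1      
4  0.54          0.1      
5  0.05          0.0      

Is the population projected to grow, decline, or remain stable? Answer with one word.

R0 = Σ lx·mx = 0 + 0 + 0.089 + 0.081 + 0.054 + 0 = 0.224
R0 < 1, so the population is declining.

declining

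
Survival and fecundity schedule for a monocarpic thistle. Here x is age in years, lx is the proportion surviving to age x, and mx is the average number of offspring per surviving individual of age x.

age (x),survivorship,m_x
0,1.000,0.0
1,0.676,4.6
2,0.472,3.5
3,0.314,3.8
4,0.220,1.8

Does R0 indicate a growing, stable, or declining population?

R0 = Σ lx·mx = 0 + 3.1096 + 1.652 + 1.1932 + 0.396 = 6.3508
R0 > 1, so the population is growing.

growing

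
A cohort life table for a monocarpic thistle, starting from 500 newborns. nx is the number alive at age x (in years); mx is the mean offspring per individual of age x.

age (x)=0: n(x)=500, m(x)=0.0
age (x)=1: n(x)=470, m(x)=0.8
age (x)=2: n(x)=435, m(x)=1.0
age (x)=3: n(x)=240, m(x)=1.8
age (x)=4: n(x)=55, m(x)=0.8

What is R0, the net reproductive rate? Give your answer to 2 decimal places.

lx = nx/n0 = nx/500: 1, 0.94, 0.87, 0.48, 0.11
lx·mx by age: 0, 0.752, 0.87, 0.864, 0.088
R0 = Σ lx·mx = 2.574 → 2.57

2.57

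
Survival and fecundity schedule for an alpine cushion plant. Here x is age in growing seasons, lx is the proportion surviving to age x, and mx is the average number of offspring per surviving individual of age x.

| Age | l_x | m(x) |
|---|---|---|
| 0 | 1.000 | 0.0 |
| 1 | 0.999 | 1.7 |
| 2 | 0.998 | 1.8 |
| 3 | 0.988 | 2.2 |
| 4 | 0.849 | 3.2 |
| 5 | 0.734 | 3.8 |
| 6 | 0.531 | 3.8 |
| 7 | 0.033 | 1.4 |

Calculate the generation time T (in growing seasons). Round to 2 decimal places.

lx·mx: 0, 1.6983, 1.7964, 2.1736, 2.7168, 2.7892, 2.0178, 0.0462 → R0 = 13.2383
x·lx·mx: 0, 1.6983, 3.5928, 6.5208, 10.8672, 13.946, 12.1068, 0.3234 → Σ = 49.0553
T = 49.0553 / 13.2383 = 3.705559… → 3.71

3.71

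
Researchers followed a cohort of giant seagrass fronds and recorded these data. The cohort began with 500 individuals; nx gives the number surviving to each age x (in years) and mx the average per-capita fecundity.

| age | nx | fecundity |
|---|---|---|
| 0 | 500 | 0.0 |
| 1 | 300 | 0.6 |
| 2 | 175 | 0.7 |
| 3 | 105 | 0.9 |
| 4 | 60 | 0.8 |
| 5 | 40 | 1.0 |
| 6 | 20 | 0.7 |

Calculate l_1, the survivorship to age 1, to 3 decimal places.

l_1 = n_1/n_0 = 300/500 = 0.6 → 0.600

0.600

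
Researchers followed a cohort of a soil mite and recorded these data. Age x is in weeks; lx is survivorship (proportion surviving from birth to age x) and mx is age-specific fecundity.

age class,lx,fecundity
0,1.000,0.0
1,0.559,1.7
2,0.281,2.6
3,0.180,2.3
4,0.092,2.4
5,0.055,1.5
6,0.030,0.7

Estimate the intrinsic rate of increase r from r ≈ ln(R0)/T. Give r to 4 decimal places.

R0 = Σ lx·mx = 0 + 0.9503 + 0.7306 + 0.414 + 0.2208 + 0.0825 + 0.021 = 2.4192
Σ x·lx·mx = 5.0752; T = 5.0752/2.4192 = 2.09788…
r ≈ ln(R0)/T = ln(2.4192)/2.09788… = 0.421109… → 0.4211

0.4211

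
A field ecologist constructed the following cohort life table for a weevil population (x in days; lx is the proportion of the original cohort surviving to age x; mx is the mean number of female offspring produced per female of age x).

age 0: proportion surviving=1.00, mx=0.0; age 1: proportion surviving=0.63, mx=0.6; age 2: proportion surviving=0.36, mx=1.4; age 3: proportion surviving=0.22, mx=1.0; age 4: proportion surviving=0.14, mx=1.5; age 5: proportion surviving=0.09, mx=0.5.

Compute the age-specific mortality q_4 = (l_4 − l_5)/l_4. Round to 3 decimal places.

0.357

q_4 = (l_4 − l_5) / l_4 = (0.14 − 0.09) / 0.14
     = 0.05 / 0.14 = 0.357143… → 0.357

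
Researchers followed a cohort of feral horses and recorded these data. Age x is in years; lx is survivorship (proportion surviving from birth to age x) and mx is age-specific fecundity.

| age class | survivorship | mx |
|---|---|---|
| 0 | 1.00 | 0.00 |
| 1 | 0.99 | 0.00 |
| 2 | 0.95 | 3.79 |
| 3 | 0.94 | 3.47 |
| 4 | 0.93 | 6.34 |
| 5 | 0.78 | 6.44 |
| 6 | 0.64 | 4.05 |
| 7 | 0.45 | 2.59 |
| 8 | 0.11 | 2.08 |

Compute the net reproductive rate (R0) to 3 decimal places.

lx·mx by age: 0, 0, 3.6005, 3.2618, 5.8962, 5.0232, 2.592, 1.1655, 0.2288
R0 = Σ lx·mx = 21.768 → 21.768

21.768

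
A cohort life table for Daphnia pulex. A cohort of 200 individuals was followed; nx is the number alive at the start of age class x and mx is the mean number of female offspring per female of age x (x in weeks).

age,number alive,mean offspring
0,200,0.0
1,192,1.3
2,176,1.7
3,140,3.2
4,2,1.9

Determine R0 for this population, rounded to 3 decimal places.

5.003

lx = nx/n0 = nx/200: 1, 0.96, 0.88, 0.7, 0.01
lx·mx by age: 0, 1.248, 1.496, 2.24, 0.019
R0 = Σ lx·mx = 5.003 → 5.003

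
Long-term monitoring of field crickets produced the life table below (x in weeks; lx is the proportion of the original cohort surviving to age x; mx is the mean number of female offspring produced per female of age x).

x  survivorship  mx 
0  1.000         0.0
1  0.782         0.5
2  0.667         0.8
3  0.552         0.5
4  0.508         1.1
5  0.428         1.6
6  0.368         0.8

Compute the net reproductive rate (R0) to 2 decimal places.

lx·mx by age: 0, 0.391, 0.5336, 0.276, 0.5588, 0.6848, 0.2944
R0 = Σ lx·mx = 2.7386 → 2.74

2.74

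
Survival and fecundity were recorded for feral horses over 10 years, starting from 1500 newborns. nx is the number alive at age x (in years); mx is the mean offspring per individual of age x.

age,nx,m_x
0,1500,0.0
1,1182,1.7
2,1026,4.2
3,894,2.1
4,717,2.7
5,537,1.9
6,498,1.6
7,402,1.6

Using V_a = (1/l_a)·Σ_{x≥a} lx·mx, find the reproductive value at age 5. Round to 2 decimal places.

lx = nx/n0 = nx/1500: 1, 0.788, 0.684, 0.596, 0.478, 0.358, 0.332, 0.268
lx·mx for x ≥ 5: 0.6802, 0.5312, 0.4288 → sum = 1.6402
V_5 = 1.6402 / l_5 = 1.6402 / 0.358 = 4.581564… → 4.58

4.58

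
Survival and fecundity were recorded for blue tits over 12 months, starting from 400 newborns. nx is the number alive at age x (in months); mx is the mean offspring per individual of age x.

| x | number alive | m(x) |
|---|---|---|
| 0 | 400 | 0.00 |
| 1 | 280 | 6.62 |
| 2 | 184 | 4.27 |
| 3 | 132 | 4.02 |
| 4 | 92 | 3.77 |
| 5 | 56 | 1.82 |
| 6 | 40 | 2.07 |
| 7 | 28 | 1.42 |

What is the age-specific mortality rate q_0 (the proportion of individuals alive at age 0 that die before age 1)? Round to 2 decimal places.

lx = nx/n0 = nx/400: 1, 0.7, 0.46, 0.33, 0.23, 0.14, 0.1, 0.07
q_0 = (l_0 − l_1) / l_0 = (1 − 0.7) / 1
     = 0.3 / 1 = 0.3 → 0.30

0.30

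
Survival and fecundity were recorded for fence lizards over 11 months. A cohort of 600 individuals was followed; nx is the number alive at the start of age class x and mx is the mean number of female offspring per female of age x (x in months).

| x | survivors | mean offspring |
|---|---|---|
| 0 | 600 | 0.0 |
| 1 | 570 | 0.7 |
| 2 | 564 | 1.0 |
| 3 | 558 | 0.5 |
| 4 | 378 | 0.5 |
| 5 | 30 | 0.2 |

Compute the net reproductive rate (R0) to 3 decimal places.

2.395

lx = nx/n0 = nx/600: 1, 0.95, 0.94, 0.93, 0.63, 0.05
lx·mx by age: 0, 0.665, 0.94, 0.465, 0.315, 0.01
R0 = Σ lx·mx = 2.395 → 2.395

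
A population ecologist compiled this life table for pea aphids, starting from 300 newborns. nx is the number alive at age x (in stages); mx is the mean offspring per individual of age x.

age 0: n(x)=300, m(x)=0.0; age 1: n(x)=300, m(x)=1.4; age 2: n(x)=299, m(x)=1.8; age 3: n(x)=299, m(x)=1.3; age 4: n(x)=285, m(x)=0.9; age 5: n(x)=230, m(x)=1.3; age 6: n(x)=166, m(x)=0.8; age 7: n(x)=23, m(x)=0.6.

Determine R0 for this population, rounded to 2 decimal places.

lx = nx/n0 = nx/300: 1, 1, 0.99667…, 0.99667…, 0.95, 0.76667…, 0.55333…, 0.07667…
lx·mx by age: 0, 1.4, 1.794…, 1.295667…, 0.855, 0.996667…, 0.442667…, 0.046…
R0 = Σ lx·mx = 6.83… → 6.83

6.83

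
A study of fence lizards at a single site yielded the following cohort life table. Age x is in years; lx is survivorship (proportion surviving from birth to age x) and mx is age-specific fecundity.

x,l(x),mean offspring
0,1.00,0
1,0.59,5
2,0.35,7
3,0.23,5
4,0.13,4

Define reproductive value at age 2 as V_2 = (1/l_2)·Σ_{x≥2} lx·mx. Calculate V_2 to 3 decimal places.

11.771

lx·mx for x ≥ 2: 2.45, 1.15, 0.52 → sum = 4.12
V_2 = 4.12 / l_2 = 4.12 / 0.35 = 11.771429… → 11.771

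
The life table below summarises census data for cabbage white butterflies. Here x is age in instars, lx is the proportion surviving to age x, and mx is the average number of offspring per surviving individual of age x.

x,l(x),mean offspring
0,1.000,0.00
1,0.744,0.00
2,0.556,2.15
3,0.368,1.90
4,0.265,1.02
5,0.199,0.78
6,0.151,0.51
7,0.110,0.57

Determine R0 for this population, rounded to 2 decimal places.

lx·mx by age: 0, 0, 1.1954, 0.6992, 0.2703, 0.15522, 0.07701, 0.0627
R0 = Σ lx·mx = 2.45983 → 2.46

2.46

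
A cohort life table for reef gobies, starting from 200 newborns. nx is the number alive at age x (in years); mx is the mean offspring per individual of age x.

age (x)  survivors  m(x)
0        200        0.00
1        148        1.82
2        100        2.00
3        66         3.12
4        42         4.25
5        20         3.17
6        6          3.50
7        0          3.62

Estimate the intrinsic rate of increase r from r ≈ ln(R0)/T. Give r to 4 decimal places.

0.5933

lx = nx/n0 = nx/200: 1, 0.74, 0.5, 0.33, 0.21, 0.1, 0.03, 0
R0 = Σ lx·mx = 0 + 1.3468 + 1 + 1.0296 + 0.8925 + 0.317 + 0.105 + 0 = 4.6909
Σ x·lx·mx = 12.2206; T = 12.2206/4.6909 = 2.60517…
r ≈ ln(R0)/T = ln(4.6909)/2.60517… = 0.593291… → 0.5933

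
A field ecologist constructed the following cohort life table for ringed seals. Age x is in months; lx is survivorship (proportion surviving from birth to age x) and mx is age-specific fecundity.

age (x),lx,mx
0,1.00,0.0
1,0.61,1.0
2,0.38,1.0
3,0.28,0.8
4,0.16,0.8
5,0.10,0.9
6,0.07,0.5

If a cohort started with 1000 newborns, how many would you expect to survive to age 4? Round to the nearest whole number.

Expected survivors = N0 · l_4 = 1000 × 0.16 = 160 → 160

160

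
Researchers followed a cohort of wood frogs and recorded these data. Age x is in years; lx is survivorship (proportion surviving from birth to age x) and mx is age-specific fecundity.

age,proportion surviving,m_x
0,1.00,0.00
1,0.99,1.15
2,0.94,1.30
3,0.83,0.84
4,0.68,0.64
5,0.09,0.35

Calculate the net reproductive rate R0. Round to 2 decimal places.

lx·mx by age: 0, 1.1385, 1.222, 0.6972, 0.4352, 0.0315
R0 = Σ lx·mx = 3.5244 → 3.52

3.52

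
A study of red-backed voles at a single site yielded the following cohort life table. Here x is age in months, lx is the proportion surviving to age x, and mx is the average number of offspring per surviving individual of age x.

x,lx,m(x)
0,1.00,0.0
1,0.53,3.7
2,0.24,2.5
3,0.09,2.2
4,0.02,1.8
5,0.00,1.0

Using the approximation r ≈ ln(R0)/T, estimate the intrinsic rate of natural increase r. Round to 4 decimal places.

R0 = Σ lx·mx = 0 + 1.961 + 0.6 + 0.198 + 0.036 + 0 = 2.795
Σ x·lx·mx = 3.899; T = 3.899/2.795 = 1.39499…
r ≈ ln(R0)/T = ln(2.795)/1.39499… = 0.736802… → 0.7368

0.7368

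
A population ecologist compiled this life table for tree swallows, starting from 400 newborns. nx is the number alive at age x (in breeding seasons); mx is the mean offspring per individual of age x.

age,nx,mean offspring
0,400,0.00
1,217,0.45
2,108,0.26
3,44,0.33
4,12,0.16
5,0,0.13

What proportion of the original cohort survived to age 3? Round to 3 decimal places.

0.110

l_3 = n_3/n_0 = 44/400 = 0.11 → 0.110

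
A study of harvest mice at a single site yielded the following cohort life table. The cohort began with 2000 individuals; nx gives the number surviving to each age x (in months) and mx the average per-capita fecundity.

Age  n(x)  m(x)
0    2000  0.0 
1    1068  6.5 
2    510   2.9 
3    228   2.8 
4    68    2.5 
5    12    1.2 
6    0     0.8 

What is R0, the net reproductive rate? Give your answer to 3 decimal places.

4.622

lx = nx/n0 = nx/2000: 1, 0.534, 0.255, 0.114, 0.034, 0.006, 0
lx·mx by age: 0, 3.471, 0.7395, 0.3192, 0.085, 0.0072, 0
R0 = Σ lx·mx = 4.6219 → 4.622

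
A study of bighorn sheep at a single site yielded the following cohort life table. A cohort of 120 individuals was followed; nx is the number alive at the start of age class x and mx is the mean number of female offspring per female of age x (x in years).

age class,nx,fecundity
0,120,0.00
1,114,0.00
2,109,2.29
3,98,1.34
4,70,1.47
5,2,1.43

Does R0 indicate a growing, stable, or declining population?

lx = nx/n0 = nx/120: 1, 0.95, 0.90833…, 0.81667…, 0.58333…, 0.01667…
R0 = Σ lx·mx = 0 + 0 + 2.080083… + 1.094333… + 0.8575… + 0.023833… = 4.05575…
R0 > 1, so the population is growing.

growing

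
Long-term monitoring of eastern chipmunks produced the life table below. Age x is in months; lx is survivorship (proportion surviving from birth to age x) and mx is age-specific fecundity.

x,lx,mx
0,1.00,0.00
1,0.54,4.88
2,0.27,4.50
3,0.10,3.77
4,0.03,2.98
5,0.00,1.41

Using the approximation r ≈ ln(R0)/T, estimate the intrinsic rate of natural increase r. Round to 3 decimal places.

R0 = Σ lx·mx = 0 + 2.6352 + 1.215 + 0.377 + 0.0894 + 0 = 4.3166
Σ x·lx·mx = 6.5538; T = 6.5538/4.3166 = 1.51828…
r ≈ ln(R0)/T = ln(4.3166)/1.51828… = 0.96324… → 0.963

0.963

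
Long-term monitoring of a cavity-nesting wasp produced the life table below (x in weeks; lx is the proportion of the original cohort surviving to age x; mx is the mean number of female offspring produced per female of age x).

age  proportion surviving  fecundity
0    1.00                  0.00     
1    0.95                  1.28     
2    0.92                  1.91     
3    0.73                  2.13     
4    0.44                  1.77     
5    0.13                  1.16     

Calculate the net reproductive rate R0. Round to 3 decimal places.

lx·mx by age: 0, 1.216, 1.7572, 1.5549, 0.7788, 0.1508
R0 = Σ lx·mx = 5.4577 → 5.458

5.458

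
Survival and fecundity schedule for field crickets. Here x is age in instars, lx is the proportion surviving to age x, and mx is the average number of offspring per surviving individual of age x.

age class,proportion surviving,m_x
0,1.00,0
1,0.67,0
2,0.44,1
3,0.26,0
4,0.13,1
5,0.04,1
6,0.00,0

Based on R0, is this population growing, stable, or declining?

declining

R0 = Σ lx·mx = 0 + 0 + 0.44 + 0 + 0.13 + 0.04 + 0 = 0.61
R0 < 1, so the population is declining.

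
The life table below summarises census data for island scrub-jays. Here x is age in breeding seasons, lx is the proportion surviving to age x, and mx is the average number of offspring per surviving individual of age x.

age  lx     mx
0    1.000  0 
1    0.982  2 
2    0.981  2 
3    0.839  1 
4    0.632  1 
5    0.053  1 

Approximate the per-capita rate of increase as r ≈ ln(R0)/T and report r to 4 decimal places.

R0 = Σ lx·mx = 0 + 1.964 + 1.962 + 0.839 + 0.632 + 0.053 = 5.45
Σ x·lx·mx = 11.198; T = 11.198/5.45 = 2.05468…
r ≈ ln(R0)/T = ln(5.45)/2.05468… = 0.825246… → 0.8252

0.8252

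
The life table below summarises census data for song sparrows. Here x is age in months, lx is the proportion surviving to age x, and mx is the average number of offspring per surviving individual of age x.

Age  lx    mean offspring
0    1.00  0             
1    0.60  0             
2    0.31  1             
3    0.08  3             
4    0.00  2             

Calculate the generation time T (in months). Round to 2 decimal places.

2.44

lx·mx: 0, 0, 0.31, 0.24, 0 → R0 = 0.55
x·lx·mx: 0, 0, 0.62, 0.72, 0 → Σ = 1.34
T = 1.34 / 0.55 = 2.436364… → 2.44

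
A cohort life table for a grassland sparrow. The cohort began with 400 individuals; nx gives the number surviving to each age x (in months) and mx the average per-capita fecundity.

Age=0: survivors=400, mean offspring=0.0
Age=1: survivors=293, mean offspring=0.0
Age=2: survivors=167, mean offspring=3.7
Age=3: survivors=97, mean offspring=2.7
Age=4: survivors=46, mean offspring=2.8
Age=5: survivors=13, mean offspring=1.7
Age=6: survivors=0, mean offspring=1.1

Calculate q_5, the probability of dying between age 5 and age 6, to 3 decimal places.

lx = nx/n0 = nx/400: 1, 0.7325, 0.4175, 0.2425, 0.115, 0.0325, 0
q_5 = (l_5 − l_6) / l_5 = (0.0325 − 0) / 0.0325
     = 0.0325 / 0.0325 = 1 → 1.000

1.000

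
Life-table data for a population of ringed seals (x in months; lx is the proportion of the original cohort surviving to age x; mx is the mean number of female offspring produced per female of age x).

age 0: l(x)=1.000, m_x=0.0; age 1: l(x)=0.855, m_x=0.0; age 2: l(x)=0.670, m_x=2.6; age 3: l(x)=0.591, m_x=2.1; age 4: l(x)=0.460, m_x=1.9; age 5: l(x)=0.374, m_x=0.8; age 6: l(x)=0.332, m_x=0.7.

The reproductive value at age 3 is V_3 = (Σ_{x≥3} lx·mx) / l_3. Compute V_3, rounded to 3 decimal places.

lx·mx for x ≥ 3: 1.2411, 0.874, 0.2992, 0.2324 → sum = 2.6467
V_3 = 2.6467 / l_3 = 2.6467 / 0.591 = 4.478342… → 4.478

4.478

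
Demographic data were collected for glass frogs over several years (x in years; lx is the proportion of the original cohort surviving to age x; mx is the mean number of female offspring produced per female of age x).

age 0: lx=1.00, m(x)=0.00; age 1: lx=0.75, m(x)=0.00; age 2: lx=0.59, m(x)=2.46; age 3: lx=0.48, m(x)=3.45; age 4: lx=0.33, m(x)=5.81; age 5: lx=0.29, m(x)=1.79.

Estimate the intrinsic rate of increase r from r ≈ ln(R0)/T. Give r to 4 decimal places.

R0 = Σ lx·mx = 0 + 0 + 1.4514 + 1.656 + 1.9173 + 0.5191 = 5.5438
Σ x·lx·mx = 18.1355; T = 18.1355/5.5438 = 3.27131…
r ≈ ln(R0)/T = ln(5.5438)/3.27131… = 0.523545… → 0.5235

0.5235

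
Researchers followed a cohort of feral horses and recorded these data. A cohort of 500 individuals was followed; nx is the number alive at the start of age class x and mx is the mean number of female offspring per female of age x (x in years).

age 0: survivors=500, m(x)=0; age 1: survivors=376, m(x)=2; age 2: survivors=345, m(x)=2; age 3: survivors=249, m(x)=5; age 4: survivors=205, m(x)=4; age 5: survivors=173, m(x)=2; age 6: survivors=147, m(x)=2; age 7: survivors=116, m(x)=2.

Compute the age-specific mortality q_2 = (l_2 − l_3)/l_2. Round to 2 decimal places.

lx = nx/n0 = nx/500: 1, 0.752, 0.69, 0.498, 0.41, 0.346, 0.294, 0.232
q_2 = (l_2 − l_3) / l_2 = (0.69 − 0.498) / 0.69
     = 0.192 / 0.69 = 0.278261… → 0.28

0.28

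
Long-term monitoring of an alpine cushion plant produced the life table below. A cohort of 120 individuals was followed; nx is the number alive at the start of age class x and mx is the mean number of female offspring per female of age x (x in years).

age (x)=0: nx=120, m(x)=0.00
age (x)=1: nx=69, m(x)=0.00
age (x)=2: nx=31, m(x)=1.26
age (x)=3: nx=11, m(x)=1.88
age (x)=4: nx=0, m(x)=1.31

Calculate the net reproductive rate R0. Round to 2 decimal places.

lx = nx/n0 = nx/120: 1, 0.575, 0.25833…, 0.09167…, 0
lx·mx by age: 0, 0, 0.3255…, 0.172333…, 0
R0 = Σ lx·mx = 0.497833… → 0.50

0.50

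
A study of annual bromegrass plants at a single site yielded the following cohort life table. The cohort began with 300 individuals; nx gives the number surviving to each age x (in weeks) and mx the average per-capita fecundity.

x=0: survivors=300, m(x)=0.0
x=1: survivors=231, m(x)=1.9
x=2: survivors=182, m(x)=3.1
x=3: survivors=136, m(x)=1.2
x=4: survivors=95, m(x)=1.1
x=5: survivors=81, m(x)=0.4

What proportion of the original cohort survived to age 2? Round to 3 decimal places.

0.607

l_2 = n_2/n_0 = 182/300 = 0.606667… → 0.607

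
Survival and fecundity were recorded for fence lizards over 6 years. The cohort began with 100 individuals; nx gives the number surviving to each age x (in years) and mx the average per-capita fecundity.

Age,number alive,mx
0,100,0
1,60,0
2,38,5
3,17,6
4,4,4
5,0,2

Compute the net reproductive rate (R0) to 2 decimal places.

3.08

lx = nx/n0 = nx/100: 1, 0.6, 0.38, 0.17, 0.04, 0
lx·mx by age: 0, 0, 1.9, 1.02, 0.16, 0
R0 = Σ lx·mx = 3.08 → 3.08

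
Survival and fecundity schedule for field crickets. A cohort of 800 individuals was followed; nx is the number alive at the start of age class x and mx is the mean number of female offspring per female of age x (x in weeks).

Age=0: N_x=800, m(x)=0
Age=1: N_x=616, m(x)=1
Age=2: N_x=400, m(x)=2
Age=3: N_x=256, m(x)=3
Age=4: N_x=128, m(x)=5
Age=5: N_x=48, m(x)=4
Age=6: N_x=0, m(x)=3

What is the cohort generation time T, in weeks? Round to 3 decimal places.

2.666

lx = nx/n0 = nx/800: 1, 0.77, 0.5, 0.32, 0.16, 0.06, 0
lx·mx: 0, 0.77, 1, 0.96, 0.8, 0.24, 0 → R0 = 3.77
x·lx·mx: 0, 0.77, 2, 2.88, 3.2, 1.2, 0 → Σ = 10.05
T = 10.05 / 3.77 = 2.665782… → 2.666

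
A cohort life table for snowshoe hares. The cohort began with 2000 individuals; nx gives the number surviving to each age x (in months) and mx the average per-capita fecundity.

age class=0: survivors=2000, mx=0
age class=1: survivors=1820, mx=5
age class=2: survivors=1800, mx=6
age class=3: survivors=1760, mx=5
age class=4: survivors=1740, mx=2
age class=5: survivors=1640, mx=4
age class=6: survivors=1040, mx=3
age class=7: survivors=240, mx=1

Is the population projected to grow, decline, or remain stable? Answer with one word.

growing

lx = nx/n0 = nx/2000: 1, 0.91, 0.9, 0.88, 0.87, 0.82, 0.52, 0.12
R0 = Σ lx·mx = 0 + 4.55 + 5.4 + 4.4 + 1.74 + 3.28 + 1.56 + 0.12 = 21.05
R0 > 1, so the population is growing.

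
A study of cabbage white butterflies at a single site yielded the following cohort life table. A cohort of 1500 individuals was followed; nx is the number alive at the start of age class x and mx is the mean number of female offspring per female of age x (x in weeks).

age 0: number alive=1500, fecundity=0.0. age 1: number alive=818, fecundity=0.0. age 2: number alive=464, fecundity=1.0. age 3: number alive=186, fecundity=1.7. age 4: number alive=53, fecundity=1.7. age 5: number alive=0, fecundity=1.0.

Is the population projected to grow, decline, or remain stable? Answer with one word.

declining

lx = nx/n0 = nx/1500: 1, 0.54533…, 0.30933…, 0.124, 0.03533…, 0
R0 = Σ lx·mx = 0 + 0 + 0.309333… + 0.2108 + 0.060067… + 0 = 0.5802…
R0 < 1, so the population is declining.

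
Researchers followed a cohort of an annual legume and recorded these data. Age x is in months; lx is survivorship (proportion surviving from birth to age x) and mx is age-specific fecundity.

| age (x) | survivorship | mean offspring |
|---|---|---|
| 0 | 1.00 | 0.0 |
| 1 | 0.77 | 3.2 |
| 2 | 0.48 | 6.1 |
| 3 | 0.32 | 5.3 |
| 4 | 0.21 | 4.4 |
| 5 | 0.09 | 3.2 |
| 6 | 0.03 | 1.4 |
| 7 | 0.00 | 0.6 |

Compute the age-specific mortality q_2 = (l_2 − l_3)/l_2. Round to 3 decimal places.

0.333

q_2 = (l_2 − l_3) / l_2 = (0.48 − 0.32) / 0.48
     = 0.16 / 0.48 = 0.333333… → 0.333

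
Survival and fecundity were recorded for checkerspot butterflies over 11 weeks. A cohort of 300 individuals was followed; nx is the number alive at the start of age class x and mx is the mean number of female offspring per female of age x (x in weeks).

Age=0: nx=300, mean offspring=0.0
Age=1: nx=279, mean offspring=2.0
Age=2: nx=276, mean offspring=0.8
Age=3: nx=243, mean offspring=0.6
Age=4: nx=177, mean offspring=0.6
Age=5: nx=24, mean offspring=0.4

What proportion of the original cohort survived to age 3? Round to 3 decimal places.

l_3 = n_3/n_0 = 243/300 = 0.81 → 0.810

0.810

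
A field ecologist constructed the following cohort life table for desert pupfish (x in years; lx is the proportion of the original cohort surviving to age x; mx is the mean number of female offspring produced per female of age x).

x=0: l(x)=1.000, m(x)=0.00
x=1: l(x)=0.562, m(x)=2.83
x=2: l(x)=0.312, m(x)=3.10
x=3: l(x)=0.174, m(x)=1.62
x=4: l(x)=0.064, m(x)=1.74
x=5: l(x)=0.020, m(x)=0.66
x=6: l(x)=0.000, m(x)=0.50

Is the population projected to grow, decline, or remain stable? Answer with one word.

R0 = Σ lx·mx = 0 + 1.59046 + 0.9672 + 0.28188 + 0.11136 + 0.0132 + 0 = 2.9641
R0 > 1, so the population is growing.

growing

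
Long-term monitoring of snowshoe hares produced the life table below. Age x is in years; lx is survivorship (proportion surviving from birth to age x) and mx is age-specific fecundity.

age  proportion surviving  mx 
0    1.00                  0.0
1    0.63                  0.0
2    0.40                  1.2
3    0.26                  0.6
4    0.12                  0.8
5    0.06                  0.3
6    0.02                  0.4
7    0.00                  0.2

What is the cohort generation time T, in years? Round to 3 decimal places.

2.573

lx·mx: 0, 0, 0.48, 0.156, 0.096, 0.018, 0.008, 0 → R0 = 0.758
x·lx·mx: 0, 0, 0.96, 0.468, 0.384, 0.09, 0.048, 0 → Σ = 1.95
T = 1.95 / 0.758 = 2.572559… → 2.573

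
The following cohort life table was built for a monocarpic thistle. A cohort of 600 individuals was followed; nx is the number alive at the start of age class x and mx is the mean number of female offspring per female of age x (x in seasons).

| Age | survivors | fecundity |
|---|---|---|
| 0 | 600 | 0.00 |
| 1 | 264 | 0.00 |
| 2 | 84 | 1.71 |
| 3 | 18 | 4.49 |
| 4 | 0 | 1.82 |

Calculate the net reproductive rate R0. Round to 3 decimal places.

0.374

lx = nx/n0 = nx/600: 1, 0.44, 0.14, 0.03, 0
lx·mx by age: 0, 0, 0.2394, 0.1347, 0
R0 = Σ lx·mx = 0.3741 → 0.374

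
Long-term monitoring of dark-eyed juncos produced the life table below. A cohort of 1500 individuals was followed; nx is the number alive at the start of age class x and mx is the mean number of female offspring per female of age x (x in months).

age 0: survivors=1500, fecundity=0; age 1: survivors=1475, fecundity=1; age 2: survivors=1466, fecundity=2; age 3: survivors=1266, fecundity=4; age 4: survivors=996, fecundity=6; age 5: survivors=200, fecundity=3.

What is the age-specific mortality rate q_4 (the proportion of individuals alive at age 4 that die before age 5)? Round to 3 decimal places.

lx = nx/n0 = nx/1500: 1, 0.98333…, 0.97733…, 0.844, 0.664, 0.13333…
q_4 = (l_4 − l_5) / l_4 = (0.664 − 0.133333…) / 0.664
     = 0.530667… / 0.664 = 0.799197… → 0.799

0.799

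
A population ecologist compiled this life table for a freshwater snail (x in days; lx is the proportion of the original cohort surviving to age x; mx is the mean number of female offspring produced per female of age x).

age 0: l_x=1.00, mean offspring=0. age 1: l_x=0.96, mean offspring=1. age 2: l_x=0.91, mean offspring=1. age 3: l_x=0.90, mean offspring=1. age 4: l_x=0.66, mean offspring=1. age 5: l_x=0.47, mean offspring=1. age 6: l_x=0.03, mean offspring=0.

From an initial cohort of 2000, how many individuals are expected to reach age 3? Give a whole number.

Expected survivors = N0 · l_3 = 2000 × 0.90 = 1800 → 1800

1800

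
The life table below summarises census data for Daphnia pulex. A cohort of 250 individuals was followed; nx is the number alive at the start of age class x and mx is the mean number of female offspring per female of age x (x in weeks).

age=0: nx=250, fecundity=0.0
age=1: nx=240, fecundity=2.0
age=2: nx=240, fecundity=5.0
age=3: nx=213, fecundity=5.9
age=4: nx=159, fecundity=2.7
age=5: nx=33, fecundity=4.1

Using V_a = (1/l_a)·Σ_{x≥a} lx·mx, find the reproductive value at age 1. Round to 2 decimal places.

lx = nx/n0 = nx/250: 1, 0.96, 0.96, 0.852, 0.636, 0.132
lx·mx for x ≥ 1: 1.92, 4.8, 5.0268, 1.7172, 0.5412 → sum = 14.0052
V_1 = 14.0052 / l_1 = 14.0052 / 0.96 = 14.58875 → 14.59

14.59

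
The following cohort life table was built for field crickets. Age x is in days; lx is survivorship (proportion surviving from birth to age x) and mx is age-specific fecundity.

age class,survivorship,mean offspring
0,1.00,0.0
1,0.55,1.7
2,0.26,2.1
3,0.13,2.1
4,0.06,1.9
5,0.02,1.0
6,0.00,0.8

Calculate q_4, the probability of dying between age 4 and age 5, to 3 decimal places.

q_4 = (l_4 − l_5) / l_4 = (0.06 − 0.02) / 0.06
     = 0.04 / 0.06 = 0.666667… → 0.667

0.667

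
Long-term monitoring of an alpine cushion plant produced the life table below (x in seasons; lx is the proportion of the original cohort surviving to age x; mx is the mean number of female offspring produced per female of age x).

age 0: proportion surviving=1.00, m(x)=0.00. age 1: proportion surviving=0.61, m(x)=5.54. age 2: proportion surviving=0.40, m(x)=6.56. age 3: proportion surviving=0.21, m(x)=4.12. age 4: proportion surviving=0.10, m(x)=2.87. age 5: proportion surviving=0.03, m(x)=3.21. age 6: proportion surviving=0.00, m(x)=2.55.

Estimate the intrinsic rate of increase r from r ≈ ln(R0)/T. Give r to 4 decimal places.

R0 = Σ lx·mx = 0 + 3.3794 + 2.624 + 0.8652 + 0.287 + 0.0963 + 0 = 7.2519
Σ x·lx·mx = 12.8525; T = 12.8525/7.2519 = 1.77229…
r ≈ ln(R0)/T = ln(7.2519)/1.77229… = 1.117909… → 1.1179

1.1179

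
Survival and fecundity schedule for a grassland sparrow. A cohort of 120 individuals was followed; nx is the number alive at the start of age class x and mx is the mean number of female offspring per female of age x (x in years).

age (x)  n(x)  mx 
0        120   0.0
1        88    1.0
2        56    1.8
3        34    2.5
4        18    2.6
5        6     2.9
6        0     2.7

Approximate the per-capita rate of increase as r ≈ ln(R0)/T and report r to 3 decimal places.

lx = nx/n0 = nx/120: 1, 0.73333…, 0.46667…, 0.28333…, 0.15, 0.05, 0
R0 = Σ lx·mx = 0 + 0.73333… + 0.84… + 0.70833… + 0.39 + 0.145 + 0 = 2.816667…
Σ x·lx·mx = 6.823333…; T = 6.823333…/2.816667… = 2.42249…
r ≈ ln(R0)/T = ln(2.816667…)/2.42249… = 0.42748… → 0.427

0.427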